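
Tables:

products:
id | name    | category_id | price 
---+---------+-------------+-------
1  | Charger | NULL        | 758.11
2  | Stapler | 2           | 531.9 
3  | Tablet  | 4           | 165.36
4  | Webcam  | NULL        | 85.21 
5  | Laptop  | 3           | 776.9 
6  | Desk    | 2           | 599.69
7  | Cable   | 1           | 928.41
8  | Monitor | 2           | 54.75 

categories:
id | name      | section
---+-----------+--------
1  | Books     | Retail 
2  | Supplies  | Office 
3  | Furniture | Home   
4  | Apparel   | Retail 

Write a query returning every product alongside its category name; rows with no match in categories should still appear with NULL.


LEFT JOIN keeps every row from products (the left table); where category_id has no match in categories, the category columns become NULL. Walk through each product:
  - product 1 (Charger): category_id=NULL, no match -> kept with NULL
  - product 2 (Stapler): category_id=2 -> matches Supplies
  - product 3 (Tablet): category_id=4 -> matches Apparel
  - product 4 (Webcam): category_id=NULL, no match -> kept with NULL
  - product 5 (Laptop): category_id=3 -> matches Furniture
  - product 6 (Desk): category_id=2 -> matches Supplies
  - product 7 (Cable): category_id=1 -> matches Books
  - product 8 (Monitor): category_id=2 -> matches Supplies
All 8 rows appear; 2 have NULL category.

SQL:
SELECT a.name, b.name AS category
FROM products a
LEFT JOIN categories b ON a.category_id = b.id

Result:
name    | category 
--------+----------
Charger | NULL     
Stapler | Supplies 
Tablet  | Apparel  
Webcam  | NULL     
Laptop  | Furniture
Desk    | Supplies 
Cable   | Books    
Monitor | Supplies 


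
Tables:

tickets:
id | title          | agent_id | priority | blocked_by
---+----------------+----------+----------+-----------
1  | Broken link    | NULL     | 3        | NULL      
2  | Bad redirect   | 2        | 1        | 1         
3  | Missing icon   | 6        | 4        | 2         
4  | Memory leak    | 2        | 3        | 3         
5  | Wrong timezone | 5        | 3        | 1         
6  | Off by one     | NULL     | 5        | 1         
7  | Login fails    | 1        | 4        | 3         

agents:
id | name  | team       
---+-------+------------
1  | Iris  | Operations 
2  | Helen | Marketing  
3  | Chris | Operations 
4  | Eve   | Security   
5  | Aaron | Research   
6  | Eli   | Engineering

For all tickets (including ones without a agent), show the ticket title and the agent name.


LEFT JOIN keeps every row from tickets (the left table); where agent_id has no match in agents, the agent columns become NULL. Walk through each ticket:
  - ticket 1 (Broken link): agent_id=NULL, no match -> kept with NULL
  - ticket 2 (Bad redirect): agent_id=2 -> matches Helen
  - ticket 3 (Missing icon): agent_id=6 -> matches Eli
  - ticket 4 (Memory leak): agent_id=2 -> matches Helen
  - ticket 5 (Wrong timezone): agent_id=5 -> matches Aaron
  - ticket 6 (Off by one): agent_id=NULL, no match -> kept with NULL
  - ticket 7 (Login fails): agent_id=1 -> matches Iris
All 7 rows appear; 2 have NULL agent.

SQL:
SELECT a.title, b.name AS agent
FROM tickets a
LEFT JOIN agents b ON a.agent_id = b.id

Result:
title          | agent
---------------+------
Broken link    | NULL 
Bad redirect   | Helen
Missing icon   | Eli  
Memory leak    | Helen
Wrong timezone | Aaron
Off by one     | NULL 
Login fails    | Iris 


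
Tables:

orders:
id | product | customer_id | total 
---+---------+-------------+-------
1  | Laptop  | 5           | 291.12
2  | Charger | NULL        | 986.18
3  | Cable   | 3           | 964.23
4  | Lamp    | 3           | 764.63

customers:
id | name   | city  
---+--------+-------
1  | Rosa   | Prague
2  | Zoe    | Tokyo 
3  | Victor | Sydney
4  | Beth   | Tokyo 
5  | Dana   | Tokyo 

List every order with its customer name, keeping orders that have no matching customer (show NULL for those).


LEFT JOIN keeps every row from orders (the left table); where customer_id has no match in customers, the customer columns become NULL. Walk through each order:
  - order 1 (Laptop): customer_id=5 -> matches Dana
  - order 2 (Charger): customer_id=NULL, no match -> kept with NULL
  - order 3 (Cable): customer_id=3 -> matches Victor
  - order 4 (Lamp): customer_id=3 -> matches Victor
All 4 rows appear; 1 has NULL customer.

SQL:
SELECT a.product, b.name AS customer
FROM orders a
LEFT JOIN customers b ON a.customer_id = b.id

Result:
product | customer
--------+---------
Laptop  | Dana    
Charger | NULL    
Cable   | Victor  
Lamp    | Victor  


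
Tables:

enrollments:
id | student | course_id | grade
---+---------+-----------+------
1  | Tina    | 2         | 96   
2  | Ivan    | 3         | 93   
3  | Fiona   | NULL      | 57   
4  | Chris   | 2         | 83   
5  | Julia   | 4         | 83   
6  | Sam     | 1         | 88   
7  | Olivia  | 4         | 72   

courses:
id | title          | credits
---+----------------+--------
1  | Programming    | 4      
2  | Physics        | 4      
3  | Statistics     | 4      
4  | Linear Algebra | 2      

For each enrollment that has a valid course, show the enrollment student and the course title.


INNER JOIN keeps only enrollments rows whose course_id matches an id in courses. Walk through each enrollment:
  - enrollment 1 (Tina): course_id=2 -> matches Physics
  - enrollment 2 (Ivan): course_id=3 -> matches Statistics
  - enrollment 3 (Fiona): course_id=NULL, no match -> dropped
  - enrollment 4 (Chris): course_id=2 -> matches Physics
  - enrollment 5 (Julia): course_id=4 -> matches Linear Algebra
  - enrollment 6 (Sam): course_id=1 -> matches Programming
  - enrollment 7 (Olivia): course_id=4 -> matches Linear Algebra
So 1 of 7 rows is dropped.

SQL:
SELECT a.student, b.title AS course
FROM enrollments a
INNER JOIN courses b ON a.course_id = b.id

Result:
student | course        
--------+---------------
Tina    | Physics       
Ivan    | Statistics    
Chris   | Physics       
Julia   | Linear Algebra
Sam     | Programming   
Olivia  | Linear Algebra


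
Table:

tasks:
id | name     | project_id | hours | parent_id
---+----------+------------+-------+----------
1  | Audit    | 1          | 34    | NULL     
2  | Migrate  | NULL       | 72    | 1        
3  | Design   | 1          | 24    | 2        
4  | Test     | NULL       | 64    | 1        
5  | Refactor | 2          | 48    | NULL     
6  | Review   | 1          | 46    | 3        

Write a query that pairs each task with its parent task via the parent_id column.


This is a self-join: tasks is joined to a second copy of itself, matching each row's parent_id to another row's id. Use LEFT JOIN so rows with parent_id=NULL are kept.
  - task 1 (Audit): parent_id=NULL -> NULL
  - task 2 (Migrate): parent_id=1 -> Audit
  - task 3 (Design): parent_id=2 -> Migrate
  - task 4 (Test): parent_id=1 -> Audit
  - task 5 (Refactor): parent_id=NULL -> NULL
  - task 6 (Review): parent_id=3 -> Design

SQL:
SELECT a.name AS item, b.name AS parent
FROM tasks a
LEFT JOIN tasks b ON a.parent_id = b.id

Result:
item     | parent 
---------+--------
Audit    | NULL   
Migrate  | Audit  
Design   | Migrate
Test     | Audit  
Refactor | NULL   
Review   | Design 


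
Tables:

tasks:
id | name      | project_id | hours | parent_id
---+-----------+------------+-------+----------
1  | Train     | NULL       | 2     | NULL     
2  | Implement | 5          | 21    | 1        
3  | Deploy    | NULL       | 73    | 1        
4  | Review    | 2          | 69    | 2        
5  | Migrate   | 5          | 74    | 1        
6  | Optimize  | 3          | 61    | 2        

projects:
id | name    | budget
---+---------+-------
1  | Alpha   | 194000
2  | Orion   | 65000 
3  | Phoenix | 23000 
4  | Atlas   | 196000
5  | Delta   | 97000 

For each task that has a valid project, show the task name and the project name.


INNER JOIN keeps only tasks rows whose project_id matches an id in projects. Walk through each task:
  - task 1 (Train): project_id=NULL, no match -> dropped
  - task 2 (Implement): project_id=5 -> matches Delta
  - task 3 (Deploy): project_id=NULL, no match -> dropped
  - task 4 (Review): project_id=2 -> matches Orion
  - task 5 (Migrate): project_id=5 -> matches Delta
  - task 6 (Optimize): project_id=3 -> matches Phoenix
So 2 of 6 rows are dropped.

SQL:
SELECT a.name, b.name AS project
FROM tasks a
INNER JOIN projects b ON a.project_id = b.id

Result:
name      | project
----------+--------
Implement | Delta  
Review    | Orion  
Migrate   | Delta  
Optimize  | Phoenix


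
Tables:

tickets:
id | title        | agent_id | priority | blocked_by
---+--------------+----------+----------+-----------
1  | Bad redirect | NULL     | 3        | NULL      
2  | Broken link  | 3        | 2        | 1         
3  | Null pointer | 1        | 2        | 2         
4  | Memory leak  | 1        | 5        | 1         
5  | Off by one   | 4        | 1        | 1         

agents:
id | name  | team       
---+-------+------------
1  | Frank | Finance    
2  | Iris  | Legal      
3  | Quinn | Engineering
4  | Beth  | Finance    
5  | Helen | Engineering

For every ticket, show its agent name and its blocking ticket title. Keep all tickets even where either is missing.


Two LEFT JOINs from the same base table tickets: one to agents via agent_id, one to tickets itself via blocked_by. Both are LEFT so every ticket is preserved.
Match against agents:
  - ticket 1 (Bad redirect): agent_id=NULL, no match -> kept with NULL
  - ticket 2 (Broken link): agent_id=3 -> matches Quinn
  - ticket 3 (Null pointer): agent_id=1 -> matches Frank
  - ticket 4 (Memory leak): agent_id=1 -> matches Frank
  - ticket 5 (Off by one): agent_id=4 -> matches Beth
Match against tickets (self):
  - ticket 1 (Bad redirect): blocked_by=NULL -> NULL
  - ticket 2 (Broken link): blocked_by=1 -> Bad redirect
  - ticket 3 (Null pointer): blocked_by=2 -> Broken link
  - ticket 4 (Memory leak): blocked_by=1 -> Bad redirect
  - ticket 5 (Off by one): blocked_by=1 -> Bad redirect

SQL:
SELECT a.title, b.name AS agent, c.title AS blocked_by
FROM tickets a
LEFT JOIN agents b ON a.agent_id = b.id
LEFT JOIN tickets c ON a.blocked_by = c.id

Result:
title        | agent | blocked_by  
-------------+-------+-------------
Bad redirect | NULL  | NULL        
Broken link  | Quinn | Bad redirect
Null pointer | Frank | Broken link 
Memory leak  | Frank | Bad redirect
Off by one   | Beth  | Bad redirect


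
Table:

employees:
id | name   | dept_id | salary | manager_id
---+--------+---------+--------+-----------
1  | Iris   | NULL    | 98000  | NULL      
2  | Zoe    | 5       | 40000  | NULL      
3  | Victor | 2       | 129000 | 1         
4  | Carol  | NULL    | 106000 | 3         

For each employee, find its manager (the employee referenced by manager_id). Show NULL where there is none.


This is a self-join: employees is joined to a second copy of itself, matching each row's manager_id to another row's id. Use LEFT JOIN so rows with manager_id=NULL are kept.
  - employee 1 (Iris): manager_id=NULL -> NULL
  - employee 2 (Zoe): manager_id=NULL -> NULL
  - employee 3 (Victor): manager_id=1 -> Iris
  - employee 4 (Carol): manager_id=3 -> Victor

SQL:
SELECT a.name AS item, b.name AS manager
FROM employees a
LEFT JOIN employees b ON a.manager_id = b.id

Result:
item   | manager
-------+--------
Iris   | NULL   
Zoe    | NULL   
Victor | Iris   
Carol  | Victor 


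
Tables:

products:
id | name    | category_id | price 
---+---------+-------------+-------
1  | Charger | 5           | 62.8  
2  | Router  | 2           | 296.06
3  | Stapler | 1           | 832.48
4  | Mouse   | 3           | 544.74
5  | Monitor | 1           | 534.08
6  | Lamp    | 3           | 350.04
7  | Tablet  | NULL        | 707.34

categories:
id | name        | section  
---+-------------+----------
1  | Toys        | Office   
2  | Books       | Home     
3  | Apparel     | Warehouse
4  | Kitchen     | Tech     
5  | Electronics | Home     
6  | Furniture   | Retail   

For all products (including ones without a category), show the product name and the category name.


LEFT JOIN keeps every row from products (the left table); where category_id has no match in categories, the category columns become NULL. Walk through each product:
  - product 1 (Charger): category_id=5 -> matches Electronics
  - product 2 (Router): category_id=2 -> matches Books
  - product 3 (Stapler): category_id=1 -> matches Toys
  - product 4 (Mouse): category_id=3 -> matches Apparel
  - product 5 (Monitor): category_id=1 -> matches Toys
  - product 6 (Lamp): category_id=3 -> matches Apparel
  - product 7 (Tablet): category_id=NULL, no match -> kept with NULL
All 7 rows appear; 1 has NULL category.

SQL:
SELECT a.name, b.name AS category
FROM products a
LEFT JOIN categories b ON a.category_id = b.id

Result:
name    | category   
--------+------------
Charger | Electronics
Router  | Books      
Stapler | Toys       
Mouse   | Apparel    
Monitor | Toys       
Lamp    | Apparel    
Tablet  | NULL       


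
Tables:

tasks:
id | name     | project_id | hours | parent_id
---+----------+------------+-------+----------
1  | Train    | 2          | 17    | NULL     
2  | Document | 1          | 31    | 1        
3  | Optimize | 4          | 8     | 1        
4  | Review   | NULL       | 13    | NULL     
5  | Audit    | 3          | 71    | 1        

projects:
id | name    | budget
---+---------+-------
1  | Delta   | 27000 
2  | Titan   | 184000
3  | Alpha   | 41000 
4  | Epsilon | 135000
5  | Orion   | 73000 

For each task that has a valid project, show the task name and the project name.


INNER JOIN keeps only tasks rows whose project_id matches an id in projects. Walk through each task:
  - task 1 (Train): project_id=2 -> matches Titan
  - task 2 (Document): project_id=1 -> matches Delta
  - task 3 (Optimize): project_id=4 -> matches Epsilon
  - task 4 (Review): project_id=NULL, no match -> dropped
  - task 5 (Audit): project_id=3 -> matches Alpha
So 1 of 5 rows is dropped.

SQL:
SELECT a.name, b.name AS project
FROM tasks a
INNER JOIN projects b ON a.project_id = b.id

Result:
name     | project
---------+--------
Train    | Titan  
Document | Delta  
Optimize | Epsilon
Audit    | Alpha  


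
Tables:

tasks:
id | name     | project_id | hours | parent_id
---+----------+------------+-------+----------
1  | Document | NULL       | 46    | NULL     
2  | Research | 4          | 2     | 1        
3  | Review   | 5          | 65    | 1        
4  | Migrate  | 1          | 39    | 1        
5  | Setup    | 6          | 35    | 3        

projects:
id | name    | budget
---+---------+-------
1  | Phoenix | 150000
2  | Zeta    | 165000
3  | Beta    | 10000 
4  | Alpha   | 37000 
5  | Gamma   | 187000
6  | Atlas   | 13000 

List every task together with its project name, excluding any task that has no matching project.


INNER JOIN keeps only tasks rows whose project_id matches an id in projects. Walk through each task:
  - task 1 (Document): project_id=NULL, no match -> dropped
  - task 2 (Research): project_id=4 -> matches Alpha
  - task 3 (Review): project_id=5 -> matches Gamma
  - task 4 (Migrate): project_id=1 -> matches Phoenix
  - task 5 (Setup): project_id=6 -> matches Atlas
So 1 of 5 rows is dropped.

SQL:
SELECT a.name, b.name AS project
FROM tasks a
INNER JOIN projects b ON a.project_id = b.id

Result:
name     | project
---------+--------
Research | Alpha  
Review   | Gamma  
Migrate  | Phoenix
Setup    | Atlas  


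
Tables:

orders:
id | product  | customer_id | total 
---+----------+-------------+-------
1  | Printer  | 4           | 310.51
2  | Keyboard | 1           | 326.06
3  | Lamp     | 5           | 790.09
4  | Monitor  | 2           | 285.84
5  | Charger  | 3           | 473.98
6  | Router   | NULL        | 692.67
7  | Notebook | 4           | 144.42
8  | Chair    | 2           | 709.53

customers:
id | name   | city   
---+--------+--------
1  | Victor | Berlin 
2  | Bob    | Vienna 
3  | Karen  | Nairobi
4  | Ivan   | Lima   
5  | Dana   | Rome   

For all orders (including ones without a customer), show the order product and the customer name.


LEFT JOIN keeps every row from orders (the left table); where customer_id has no match in customers, the customer columns become NULL. Walk through each order:
  - order 1 (Printer): customer_id=4 -> matches Ivan
  - order 2 (Keyboard): customer_id=1 -> matches Victor
  - order 3 (Lamp): customer_id=5 -> matches Dana
  - order 4 (Monitor): customer_id=2 -> matches Bob
  - order 5 (Charger): customer_id=3 -> matches Karen
  - order 6 (Router): customer_id=NULL, no match -> kept with NULL
  - order 7 (Notebook): customer_id=4 -> matches Ivan
  - order 8 (Chair): customer_id=2 -> matches Bob
All 8 rows appear; 1 has NULL customer.

SQL:
SELECT a.product, b.name AS customer
FROM orders a
LEFT JOIN customers b ON a.customer_id = b.id

Result:
product  | customer
---------+---------
Printer  | Ivan    
Keyboard | Victor  
Lamp     | Dana    
Monitor  | Bob     
Charger  | Karen   
Router   | NULL    
Notebook | Ivan    
Chair    | Bob     


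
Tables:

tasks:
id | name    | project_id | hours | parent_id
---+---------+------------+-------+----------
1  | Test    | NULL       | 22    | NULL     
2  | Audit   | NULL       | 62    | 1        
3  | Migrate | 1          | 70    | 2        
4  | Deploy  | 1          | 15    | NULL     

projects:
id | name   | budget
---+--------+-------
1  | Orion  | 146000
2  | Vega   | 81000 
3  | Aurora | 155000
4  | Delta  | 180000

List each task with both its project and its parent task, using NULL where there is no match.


Two LEFT JOINs from the same base table tasks: one to projects via project_id, one to tasks itself via parent_id. Both are LEFT so every task is preserved.
Match against projects:
  - task 1 (Test): project_id=NULL, no match -> kept with NULL
  - task 2 (Audit): project_id=NULL, no match -> kept with NULL
  - task 3 (Migrate): project_id=1 -> matches Orion
  - task 4 (Deploy): project_id=1 -> matches Orion
Match against tasks (self):
  - task 1 (Test): parent_id=NULL -> NULL
  - task 2 (Audit): parent_id=1 -> Test
  - task 3 (Migrate): parent_id=2 -> Audit
  - task 4 (Deploy): parent_id=NULL -> NULL

SQL:
SELECT a.name, b.name AS project, c.name AS parent
FROM tasks a
LEFT JOIN projects b ON a.project_id = b.id
LEFT JOIN tasks c ON a.parent_id = c.id

Result:
name    | project | parent
--------+---------+-------
Test    | NULL    | NULL  
Audit   | NULL    | Test  
Migrate | Orion   | Audit 
Deploy  | Orion   | NULL  


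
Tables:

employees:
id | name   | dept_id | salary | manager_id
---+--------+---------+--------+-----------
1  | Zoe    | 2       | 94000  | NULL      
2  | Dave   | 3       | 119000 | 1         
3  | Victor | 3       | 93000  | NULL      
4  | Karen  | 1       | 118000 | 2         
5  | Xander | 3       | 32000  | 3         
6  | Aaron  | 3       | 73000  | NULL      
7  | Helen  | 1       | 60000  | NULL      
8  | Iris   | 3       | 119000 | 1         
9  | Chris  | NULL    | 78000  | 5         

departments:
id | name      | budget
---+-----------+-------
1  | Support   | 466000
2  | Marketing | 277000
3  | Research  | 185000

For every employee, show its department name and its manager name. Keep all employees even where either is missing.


Two LEFT JOINs from the same base table employees: one to departments via dept_id, one to employees itself via manager_id. Both are LEFT so every employee is preserved.
Match against departments:
  - employee 1 (Zoe): dept_id=2 -> matches Marketing
  - employee 2 (Dave): dept_id=3 -> matches Research
  - employee 3 (Victor): dept_id=3 -> matches Research
  - employee 4 (Karen): dept_id=1 -> matches Support
  - employee 5 (Xander): dept_id=3 -> matches Research
  - employee 6 (Aaron): dept_id=3 -> matches Research
  - employee 7 (Helen): dept_id=1 -> matches Support
  - employee 8 (Iris): dept_id=3 -> matches Research
  - employee 9 (Chris): dept_id=NULL, no match -> kept with NULL
Match against employees (self):
  - employee 1 (Zoe): manager_id=NULL -> NULL
  - employee 2 (Dave): manager_id=1 -> Zoe
  - employee 3 (Victor): manager_id=NULL -> NULL
  - employee 4 (Karen): manager_id=2 -> Dave
  - employee 5 (Xander): manager_id=3 -> Victor
  - employee 6 (Aaron): manager_id=NULL -> NULL
  - employee 7 (Helen): manager_id=NULL -> NULL
  - employee 8 (Iris): manager_id=1 -> Zoe
  - employee 9 (Chris): manager_id=5 -> Xander

SQL:
SELECT a.name, b.name AS department, c.name AS manager
FROM employees a
LEFT JOIN departments b ON a.dept_id = b.id
LEFT JOIN employees c ON a.manager_id = c.id

Result:
name   | department | manager
-------+------------+--------
Zoe    | Marketing  | NULL   
Dave   | Research   | Zoe    
Victor | Research   | NULL   
Karen  | Support    | Dave   
Xander | Research   | Victor 
Aaron  | Research   | NULL   
Helen  | Support    | NULL   
Iris   | Research   | Zoe    
Chris  | NULL       | Xander 


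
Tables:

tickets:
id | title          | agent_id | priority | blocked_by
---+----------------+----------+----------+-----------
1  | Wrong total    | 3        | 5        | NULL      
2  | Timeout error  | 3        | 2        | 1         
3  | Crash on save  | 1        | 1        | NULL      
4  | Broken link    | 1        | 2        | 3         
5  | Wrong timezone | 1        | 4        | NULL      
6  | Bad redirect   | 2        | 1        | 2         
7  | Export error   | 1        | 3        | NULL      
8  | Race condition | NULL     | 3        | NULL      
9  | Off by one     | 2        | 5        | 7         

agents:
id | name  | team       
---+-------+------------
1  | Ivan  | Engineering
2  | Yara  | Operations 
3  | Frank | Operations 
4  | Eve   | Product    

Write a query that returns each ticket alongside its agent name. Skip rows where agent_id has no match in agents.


INNER JOIN keeps only tickets rows whose agent_id matches an id in agents. Walk through each ticket:
  - ticket 1 (Wrong total): agent_id=3 -> matches Frank
  - ticket 2 (Timeout error): agent_id=3 -> matches Frank
  - ticket 3 (Crash on save): agent_id=1 -> matches Ivan
  - ticket 4 (Broken link): agent_id=1 -> matches Ivan
  - ticket 5 (Wrong timezone): agent_id=1 -> matches Ivan
  - ticket 6 (Bad redirect): agent_id=2 -> matches Yara
  - ticket 7 (Export error): agent_id=1 -> matches Ivan
  - ticket 8 (Race condition): agent_id=NULL, no match -> dropped
  - ticket 9 (Off by one): agent_id=2 -> matches Yara
So 1 of 9 rows is dropped.

SQL:
SELECT a.title, b.name AS agent
FROM tickets a
INNER JOIN agents b ON a.agent_id = b.id

Result:
title          | agent
---------------+------
Wrong total    | Frank
Timeout error  | Frank
Crash on save  | Ivan 
Broken link    | Ivan 
Wrong timezone | Ivan 
Bad redirect   | Yara 
Export error   | Ivan 
Off by one     | Yara 


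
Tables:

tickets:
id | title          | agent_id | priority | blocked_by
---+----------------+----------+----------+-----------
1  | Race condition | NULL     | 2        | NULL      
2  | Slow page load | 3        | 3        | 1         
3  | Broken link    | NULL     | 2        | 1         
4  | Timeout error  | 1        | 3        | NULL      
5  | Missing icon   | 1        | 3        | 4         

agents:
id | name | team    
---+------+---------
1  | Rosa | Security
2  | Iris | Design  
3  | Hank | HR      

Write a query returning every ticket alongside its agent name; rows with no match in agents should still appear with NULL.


LEFT JOIN keeps every row from tickets (the left table); where agent_id has no match in agents, the agent columns become NULL. Walk through each ticket:
  - ticket 1 (Race condition): agent_id=NULL, no match -> kept with NULL
  - ticket 2 (Slow page load): agent_id=3 -> matches Hank
  - ticket 3 (Broken link): agent_id=NULL, no match -> kept with NULL
  - ticket 4 (Timeout error): agent_id=1 -> matches Rosa
  - ticket 5 (Missing icon): agent_id=1 -> matches Rosa
All 5 rows appear; 2 have NULL agent.

SQL:
SELECT a.title, b.name AS agent
FROM tickets a
LEFT JOIN agents b ON a.agent_id = b.id

Result:
title          | agent
---------------+------
Race condition | NULL 
Slow page load | Hank 
Broken link    | NULL 
Timeout error  | Rosa 
Missing icon   | Rosa 


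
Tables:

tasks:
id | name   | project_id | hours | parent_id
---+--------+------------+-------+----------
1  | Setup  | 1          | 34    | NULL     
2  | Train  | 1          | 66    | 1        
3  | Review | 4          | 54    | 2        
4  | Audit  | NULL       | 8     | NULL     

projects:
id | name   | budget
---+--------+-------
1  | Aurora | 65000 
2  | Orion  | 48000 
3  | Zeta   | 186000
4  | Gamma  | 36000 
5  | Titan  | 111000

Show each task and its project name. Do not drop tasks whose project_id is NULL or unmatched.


LEFT JOIN keeps every row from tasks (the left table); where project_id has no match in projects, the project columns become NULL. Walk through each task:
  - task 1 (Setup): project_id=1 -> matches Aurora
  - task 2 (Train): project_id=1 -> matches Aurora
  - task 3 (Review): project_id=4 -> matches Gamma
  - task 4 (Audit): project_id=NULL, no match -> kept with NULL
All 4 rows appear; 1 has NULL project.

SQL:
SELECT a.name, b.name AS project
FROM tasks a
LEFT JOIN projects b ON a.project_id = b.id

Result:
name   | project
-------+--------
Setup  | Aurora 
Train  | Aurora 
Review | Gamma  
Audit  | NULL   


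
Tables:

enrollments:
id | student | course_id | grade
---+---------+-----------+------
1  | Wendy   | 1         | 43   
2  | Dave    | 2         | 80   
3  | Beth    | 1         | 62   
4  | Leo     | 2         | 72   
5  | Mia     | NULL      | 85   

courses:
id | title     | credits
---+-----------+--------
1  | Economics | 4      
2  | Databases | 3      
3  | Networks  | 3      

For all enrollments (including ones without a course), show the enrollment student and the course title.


LEFT JOIN keeps every row from enrollments (the left table); where course_id has no match in courses, the course columns become NULL. Walk through each enrollment:
  - enrollment 1 (Wendy): course_id=1 -> matches Economics
  - enrollment 2 (Dave): course_id=2 -> matches Databases
  - enrollment 3 (Beth): course_id=1 -> matches Economics
  - enrollment 4 (Leo): course_id=2 -> matches Databases
  - enrollment 5 (Mia): course_id=NULL, no match -> kept with NULL
All 5 rows appear; 1 has NULL course.

SQL:
SELECT a.student, b.title AS course
FROM enrollments a
LEFT JOIN courses b ON a.course_id = b.id

Result:
student | course   
--------+----------
Wendy   | Economics
Dave    | Databases
Beth    | Economics
Leo     | Databases
Mia     | NULL     


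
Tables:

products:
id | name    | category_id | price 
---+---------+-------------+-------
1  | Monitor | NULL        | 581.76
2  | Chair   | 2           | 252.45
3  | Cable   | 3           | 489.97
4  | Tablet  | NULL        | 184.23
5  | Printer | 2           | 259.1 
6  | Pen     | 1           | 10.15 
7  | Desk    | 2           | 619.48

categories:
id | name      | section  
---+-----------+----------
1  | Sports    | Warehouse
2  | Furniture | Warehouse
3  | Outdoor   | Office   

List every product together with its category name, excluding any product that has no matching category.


INNER JOIN keeps only products rows whose category_id matches an id in categories. Walk through each product:
  - product 1 (Monitor): category_id=NULL, no match -> dropped
  - product 2 (Chair): category_id=2 -> matches Furniture
  - product 3 (Cable): category_id=3 -> matches Outdoor
  - product 4 (Tablet): category_id=NULL, no match -> dropped
  - product 5 (Printer): category_id=2 -> matches Furniture
  - product 6 (Pen): category_id=1 -> matches Sports
  - product 7 (Desk): category_id=2 -> matches Furniture
So 2 of 7 rows are dropped.

SQL:
SELECT a.name, b.name AS category
FROM products a
INNER JOIN categories b ON a.category_id = b.id

Result:
name    | category 
--------+----------
Chair   | Furniture
Cable   | Outdoor  
Printer | Furniture
Pen     | Sports   
Desk    | Furniture


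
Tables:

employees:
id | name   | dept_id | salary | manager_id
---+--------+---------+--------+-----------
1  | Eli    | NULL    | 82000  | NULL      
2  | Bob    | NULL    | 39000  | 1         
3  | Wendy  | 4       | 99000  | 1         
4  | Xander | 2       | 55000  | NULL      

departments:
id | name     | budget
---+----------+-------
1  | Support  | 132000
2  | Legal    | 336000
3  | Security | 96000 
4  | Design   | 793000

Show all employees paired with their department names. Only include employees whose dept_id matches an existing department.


INNER JOIN keeps only employees rows whose dept_id matches an id in departments. Walk through each employee:
  - employee 1 (Eli): dept_id=NULL, no match -> dropped
  - employee 2 (Bob): dept_id=NULL, no match -> dropped
  - employee 3 (Wendy): dept_id=4 -> matches Design
  - employee 4 (Xander): dept_id=2 -> matches Legal
So 2 of 4 rows are dropped.

SQL:
SELECT a.name, b.name AS department
FROM employees a
INNER JOIN departments b ON a.dept_id = b.id

Result:
name   | department
-------+-----------
Wendy  | Design    
Xander | Legal     


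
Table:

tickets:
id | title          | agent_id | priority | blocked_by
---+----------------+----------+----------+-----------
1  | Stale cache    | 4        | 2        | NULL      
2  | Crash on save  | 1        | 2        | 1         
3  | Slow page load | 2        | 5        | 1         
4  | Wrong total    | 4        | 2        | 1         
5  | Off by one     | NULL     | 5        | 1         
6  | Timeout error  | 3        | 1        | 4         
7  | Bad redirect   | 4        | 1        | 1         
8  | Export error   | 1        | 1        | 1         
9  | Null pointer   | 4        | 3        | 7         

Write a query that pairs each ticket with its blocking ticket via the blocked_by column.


This is a self-join: tickets is joined to a second copy of itself, matching each row's blocked_by to another row's id. Use LEFT JOIN so rows with blocked_by=NULL are kept.
  - ticket 1 (Stale cache): blocked_by=NULL -> NULL
  - ticket 2 (Crash on save): blocked_by=1 -> Stale cache
  - ticket 3 (Slow page load): blocked_by=1 -> Stale cache
  - ticket 4 (Wrong total): blocked_by=1 -> Stale cache
  - ticket 5 (Off by one): blocked_by=1 -> Stale cache
  - ticket 6 (Timeout error): blocked_by=4 -> Wrong total
  - ticket 7 (Bad redirect): blocked_by=1 -> Stale cache
  - ticket 8 (Export error): blocked_by=1 -> Stale cache
  - ticket 9 (Null pointer): blocked_by=7 -> Bad redirect

SQL:
SELECT a.title AS item, b.title AS blocked_by
FROM tickets a
LEFT JOIN tickets b ON a.blocked_by = b.id

Result:
item           | blocked_by  
---------------+-------------
Stale cache    | NULL        
Crash on save  | Stale cache 
Slow page load | Stale cache 
Wrong total    | Stale cache 
Off by one     | Stale cache 
Timeout error  | Wrong total 
Bad redirect   | Stale cache 
Export error   | Stale cache 
Null pointer   | Bad redirect


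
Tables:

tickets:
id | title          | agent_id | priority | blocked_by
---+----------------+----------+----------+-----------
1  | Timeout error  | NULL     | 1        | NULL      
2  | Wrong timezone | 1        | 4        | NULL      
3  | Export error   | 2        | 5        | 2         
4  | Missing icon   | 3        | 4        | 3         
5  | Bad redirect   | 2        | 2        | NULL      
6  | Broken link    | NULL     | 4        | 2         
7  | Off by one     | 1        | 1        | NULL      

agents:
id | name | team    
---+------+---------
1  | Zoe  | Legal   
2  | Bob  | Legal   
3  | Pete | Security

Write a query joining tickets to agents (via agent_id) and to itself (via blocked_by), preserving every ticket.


Two LEFT JOINs from the same base table tickets: one to agents via agent_id, one to tickets itself via blocked_by. Both are LEFT so every ticket is preserved.
Match against agents:
  - ticket 1 (Timeout error): agent_id=NULL, no match -> kept with NULL
  - ticket 2 (Wrong timezone): agent_id=1 -> matches Zoe
  - ticket 3 (Export error): agent_id=2 -> matches Bob
  - ticket 4 (Missing icon): agent_id=3 -> matches Pete
  - ticket 5 (Bad redirect): agent_id=2 -> matches Bob
  - ticket 6 (Broken link): agent_id=NULL, no match -> kept with NULL
  - ticket 7 (Off by one): agent_id=1 -> matches Zoe
Match against tickets (self):
  - ticket 1 (Timeout error): blocked_by=NULL -> NULL
  - ticket 2 (Wrong timezone): blocked_by=NULL -> NULL
  - ticket 3 (Export error): blocked_by=2 -> Wrong timezone
  - ticket 4 (Missing icon): blocked_by=3 -> Export error
  - ticket 5 (Bad redirect): blocked_by=NULL -> NULL
  - ticket 6 (Broken link): blocked_by=2 -> Wrong timezone
  - ticket 7 (Off by one): blocked_by=NULL -> NULL

SQL:
SELECT a.title, b.name AS agent, c.title AS blocked_by
FROM tickets a
LEFT JOIN agents b ON a.agent_id = b.id
LEFT JOIN tickets c ON a.blocked_by = c.id

Result:
title          | agent | blocked_by    
---------------+-------+---------------
Timeout error  | NULL  | NULL          
Wrong timezone | Zoe   | NULL          
Export error   | Bob   | Wrong timezone
Missing icon   | Pete  | Export error  
Bad redirect   | Bob   | NULL          
Broken link    | NULL  | Wrong timezone
Off by one     | Zoe   | NULL          


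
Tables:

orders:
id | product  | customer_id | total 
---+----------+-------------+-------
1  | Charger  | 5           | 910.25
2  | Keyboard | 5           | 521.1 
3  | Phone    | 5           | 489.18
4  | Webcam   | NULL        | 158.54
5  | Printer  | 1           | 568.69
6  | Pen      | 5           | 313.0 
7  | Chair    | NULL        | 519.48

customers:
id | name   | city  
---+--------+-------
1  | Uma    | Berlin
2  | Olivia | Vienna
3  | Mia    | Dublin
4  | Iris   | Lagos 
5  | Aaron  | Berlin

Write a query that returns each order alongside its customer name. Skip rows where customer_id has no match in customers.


INNER JOIN keeps only orders rows whose customer_id matches an id in customers. Walk through each order:
  - order 1 (Charger): customer_id=5 -> matches Aaron
  - order 2 (Keyboard): customer_id=5 -> matches Aaron
  - order 3 (Phone): customer_id=5 -> matches Aaron
  - order 4 (Webcam): customer_id=NULL, no match -> dropped
  - order 5 (Printer): customer_id=1 -> matches Uma
  - order 6 (Pen): customer_id=5 -> matches Aaron
  - order 7 (Chair): customer_id=NULL, no match -> dropped
So 2 of 7 rows are dropped.

SQL:
SELECT a.product, b.name AS customer
FROM orders a
INNER JOIN customers b ON a.customer_id = b.id

Result:
product  | customer
---------+---------
Charger  | Aaron   
Keyboard | Aaron   
Phone    | Aaron   
Printer  | Uma     
Pen      | Aaron   


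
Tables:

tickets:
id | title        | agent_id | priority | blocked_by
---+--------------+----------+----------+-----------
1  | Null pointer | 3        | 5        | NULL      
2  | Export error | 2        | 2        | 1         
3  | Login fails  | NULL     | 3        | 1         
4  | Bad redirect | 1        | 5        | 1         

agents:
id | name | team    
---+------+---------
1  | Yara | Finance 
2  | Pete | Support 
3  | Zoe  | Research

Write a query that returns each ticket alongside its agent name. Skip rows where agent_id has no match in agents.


INNER JOIN keeps only tickets rows whose agent_id matches an id in agents. Walk through each ticket:
  - ticket 1 (Null pointer): agent_id=3 -> matches Zoe
  - ticket 2 (Export error): agent_id=2 -> matches Pete
  - ticket 3 (Login fails): agent_id=NULL, no match -> dropped
  - ticket 4 (Bad redirect): agent_id=1 -> matches Yara
So 1 of 4 rows is dropped.

SQL:
SELECT a.title, b.name AS agent
FROM tickets a
INNER JOIN agents b ON a.agent_id = b.id

Result:
title        | agent
-------------+------
Null pointer | Zoe  
Export error | Pete 
Bad redirect | Yara 


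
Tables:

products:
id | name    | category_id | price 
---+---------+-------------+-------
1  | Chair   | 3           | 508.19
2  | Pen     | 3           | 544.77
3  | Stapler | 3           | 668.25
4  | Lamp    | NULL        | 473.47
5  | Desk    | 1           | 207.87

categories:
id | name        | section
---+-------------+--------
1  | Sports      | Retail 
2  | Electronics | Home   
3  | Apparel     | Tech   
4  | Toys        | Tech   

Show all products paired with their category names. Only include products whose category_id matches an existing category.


INNER JOIN keeps only products rows whose category_id matches an id in categories. Walk through each product:
  - product 1 (Chair): category_id=3 -> matches Apparel
  - product 2 (Pen): category_id=3 -> matches Apparel
  - product 3 (Stapler): category_id=3 -> matches Apparel
  - product 4 (Lamp): category_id=NULL, no match -> dropped
  - product 5 (Desk): category_id=1 -> matches Sports
So 1 of 5 rows is dropped.

SQL:
SELECT a.name, b.name AS category
FROM products a
INNER JOIN categories b ON a.category_id = b.id

Result:
name    | category
--------+---------
Chair   | Apparel 
Pen     | Apparel 
Stapler | Apparel 
Desk    | Sports  


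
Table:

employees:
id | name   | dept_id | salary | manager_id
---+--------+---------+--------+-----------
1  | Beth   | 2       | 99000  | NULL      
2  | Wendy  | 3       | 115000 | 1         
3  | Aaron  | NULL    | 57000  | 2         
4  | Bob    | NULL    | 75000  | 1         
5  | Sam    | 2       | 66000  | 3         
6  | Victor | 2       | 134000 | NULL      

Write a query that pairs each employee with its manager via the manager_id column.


This is a self-join: employees is joined to a second copy of itself, matching each row's manager_id to another row's id. Use LEFT JOIN so rows with manager_id=NULL are kept.
  - employee 1 (Beth): manager_id=NULL -> NULL
  - employee 2 (Wendy): manager_id=1 -> Beth
  - employee 3 (Aaron): manager_id=2 -> Wendy
  - employee 4 (Bob): manager_id=1 -> Beth
  - employee 5 (Sam): manager_id=3 -> Aaron
  - employee 6 (Victor): manager_id=NULL -> NULL

SQL:
SELECT a.name AS item, b.name AS manager
FROM employees a
LEFT JOIN employees b ON a.manager_id = b.id

Result:
item   | manager
-------+--------
Beth   | NULL   
Wendy  | Beth   
Aaron  | Wendy  
Bob    | Beth   
Sam    | Aaron  
Victor | NULL   


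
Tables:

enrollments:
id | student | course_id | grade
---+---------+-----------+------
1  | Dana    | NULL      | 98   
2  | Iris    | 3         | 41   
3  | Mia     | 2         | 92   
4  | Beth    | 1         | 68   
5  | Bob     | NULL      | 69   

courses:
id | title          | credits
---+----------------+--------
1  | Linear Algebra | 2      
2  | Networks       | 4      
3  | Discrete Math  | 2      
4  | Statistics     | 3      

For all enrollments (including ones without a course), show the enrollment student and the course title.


LEFT JOIN keeps every row from enrollments (the left table); where course_id has no match in courses, the course columns become NULL. Walk through each enrollment:
  - enrollment 1 (Dana): course_id=NULL, no match -> kept with NULL
  - enrollment 2 (Iris): course_id=3 -> matches Discrete Math
  - enrollment 3 (Mia): course_id=2 -> matches Networks
  - enrollment 4 (Beth): course_id=1 -> matches Linear Algebra
  - enrollment 5 (Bob): course_id=NULL, no match -> kept with NULL
All 5 rows appear; 2 have NULL course.

SQL:
SELECT a.student, b.title AS course
FROM enrollments a
LEFT JOIN courses b ON a.course_id = b.id

Result:
student | course        
--------+---------------
Dana    | NULL          
Iris    | Discrete Math 
Mia     | Networks      
Beth    | Linear Algebra
Bob     | NULL          


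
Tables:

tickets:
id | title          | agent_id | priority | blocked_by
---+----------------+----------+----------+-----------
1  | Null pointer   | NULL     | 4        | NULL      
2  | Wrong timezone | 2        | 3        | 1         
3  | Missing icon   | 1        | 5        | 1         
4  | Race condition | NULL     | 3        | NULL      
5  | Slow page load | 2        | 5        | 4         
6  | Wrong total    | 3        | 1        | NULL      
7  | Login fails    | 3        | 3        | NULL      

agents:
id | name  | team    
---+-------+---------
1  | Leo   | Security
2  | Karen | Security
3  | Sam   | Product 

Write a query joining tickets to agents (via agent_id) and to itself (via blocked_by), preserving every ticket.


Two LEFT JOINs from the same base table tickets: one to agents via agent_id, one to tickets itself via blocked_by. Both are LEFT so every ticket is preserved.
Match against agents:
  - ticket 1 (Null pointer): agent_id=NULL, no match -> kept with NULL
  - ticket 2 (Wrong timezone): agent_id=2 -> matches Karen
  - ticket 3 (Missing icon): agent_id=1 -> matches Leo
  - ticket 4 (Race condition): agent_id=NULL, no match -> kept with NULL
  - ticket 5 (Slow page load): agent_id=2 -> matches Karen
  - ticket 6 (Wrong total): agent_id=3 -> matches Sam
  - ticket 7 (Login fails): agent_id=3 -> matches Sam
Match against tickets (self):
  - ticket 1 (Null pointer): blocked_by=NULL -> NULL
  - ticket 2 (Wrong timezone): blocked_by=1 -> Null pointer
  - ticket 3 (Missing icon): blocked_by=1 -> Null pointer
  - ticket 4 (Race condition): blocked_by=NULL -> NULL
  - ticket 5 (Slow page load): blocked_by=4 -> Race condition
  - ticket 6 (Wrong total): blocked_by=NULL -> NULL
  - ticket 7 (Login fails): blocked_by=NULL -> NULL

SQL:
SELECT a.title, b.name AS agent, c.title AS blocked_by
FROM tickets a
LEFT JOIN agents b ON a.agent_id = b.id
LEFT JOIN tickets c ON a.blocked_by = c.id

Result:
title          | agent | blocked_by    
---------------+-------+---------------
Null pointer   | NULL  | NULL          
Wrong timezone | Karen | Null pointer  
Missing icon   | Leo   | Null pointer  
Race condition | NULL  | NULL          
Slow page load | Karen | Race condition
Wrong total    | Sam   | NULL          
Login fails    | Sam   | NULL          
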